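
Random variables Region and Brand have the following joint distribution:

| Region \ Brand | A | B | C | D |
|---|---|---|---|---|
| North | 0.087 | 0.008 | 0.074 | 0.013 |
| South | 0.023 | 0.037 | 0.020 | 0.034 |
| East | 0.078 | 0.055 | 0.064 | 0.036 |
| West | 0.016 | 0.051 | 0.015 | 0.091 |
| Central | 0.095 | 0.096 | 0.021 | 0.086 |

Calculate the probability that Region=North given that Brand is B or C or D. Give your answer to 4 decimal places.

P(Brand=B) = 0.008 + 0.037 + 0.055 + 0.051 + 0.096 = 0.247.
P(Brand=C) = 0.074 + 0.020 + 0.064 + 0.015 + 0.021 = 0.194.
P(Brand=D) = 0.013 + 0.034 + 0.036 + 0.091 + 0.086 = 0.260.
P(Brand ∈ {B, C, D}) = 0.247 + 0.194 + 0.260 = 0.701; P(Region=North, Brand ∈ {B, C, D}) = 0.008 + 0.074 + 0.013 = 0.095.
P(Region=North | Brand ∈ {B, C, D}) = 0.095/0.701 = 0.1355.

0.1355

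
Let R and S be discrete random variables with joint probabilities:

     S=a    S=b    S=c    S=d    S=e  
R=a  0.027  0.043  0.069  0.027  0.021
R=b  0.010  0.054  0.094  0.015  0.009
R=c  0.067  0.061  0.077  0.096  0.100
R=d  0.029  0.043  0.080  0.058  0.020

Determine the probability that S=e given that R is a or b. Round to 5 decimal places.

0.08130

P(R=a) = 0.027 + 0.043 + 0.069 + 0.027 + 0.021 = 0.187.
P(R=b) = 0.010 + 0.054 + 0.094 + 0.015 + 0.009 = 0.182.
P(R ∈ {a, b}) = 0.187 + 0.182 = 0.369; P(S=e, R ∈ {a, b}) = 0.021 + 0.009 = 0.030.
P(S=e | R ∈ {a, b}) = 0.030/0.369 = 0.08130.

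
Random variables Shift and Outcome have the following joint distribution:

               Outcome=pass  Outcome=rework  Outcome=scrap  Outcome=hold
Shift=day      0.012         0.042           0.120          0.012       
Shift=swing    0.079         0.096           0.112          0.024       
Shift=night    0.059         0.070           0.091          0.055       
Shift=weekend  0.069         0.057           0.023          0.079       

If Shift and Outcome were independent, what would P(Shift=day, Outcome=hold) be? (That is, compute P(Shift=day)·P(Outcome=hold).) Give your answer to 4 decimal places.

P(Shift=day) = 0.012 + 0.042 + 0.120 + 0.012 = 0.186.
P(Outcome=hold) = 0.012 + 0.024 + 0.055 + 0.079 = 0.170.
Product: 0.186 × 0.170 = 0.0316.

0.0316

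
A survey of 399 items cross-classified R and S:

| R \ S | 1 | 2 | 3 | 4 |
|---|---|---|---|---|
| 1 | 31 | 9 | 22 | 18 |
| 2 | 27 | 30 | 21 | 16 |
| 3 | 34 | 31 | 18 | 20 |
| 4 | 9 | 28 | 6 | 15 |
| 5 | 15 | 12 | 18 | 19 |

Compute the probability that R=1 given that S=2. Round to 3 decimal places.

Total with S=2: 9 + 30 + 31 + 28 + 12 = 110.
P(R=1 | S=2) = 9/110 = 0.082.

0.082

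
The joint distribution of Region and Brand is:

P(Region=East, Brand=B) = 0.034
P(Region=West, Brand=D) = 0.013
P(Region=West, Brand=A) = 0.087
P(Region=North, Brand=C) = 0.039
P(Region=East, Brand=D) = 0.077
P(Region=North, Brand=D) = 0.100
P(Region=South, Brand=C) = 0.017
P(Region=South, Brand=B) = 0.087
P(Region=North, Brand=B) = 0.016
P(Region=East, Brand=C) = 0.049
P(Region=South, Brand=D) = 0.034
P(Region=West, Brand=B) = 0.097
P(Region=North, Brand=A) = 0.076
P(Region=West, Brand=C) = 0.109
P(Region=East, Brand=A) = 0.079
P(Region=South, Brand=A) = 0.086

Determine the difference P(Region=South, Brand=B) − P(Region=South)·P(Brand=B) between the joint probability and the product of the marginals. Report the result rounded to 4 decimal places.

P(Region=South) = 0.086 + 0.087 + 0.017 + 0.034 = 0.224.
P(Brand=B) = 0.016 + 0.087 + 0.034 + 0.097 = 0.234.
P(Region=South, Brand=B) − P(Region=South)P(Brand=B) = 0.087 − 0.224×0.234 = 0.0346.

0.0346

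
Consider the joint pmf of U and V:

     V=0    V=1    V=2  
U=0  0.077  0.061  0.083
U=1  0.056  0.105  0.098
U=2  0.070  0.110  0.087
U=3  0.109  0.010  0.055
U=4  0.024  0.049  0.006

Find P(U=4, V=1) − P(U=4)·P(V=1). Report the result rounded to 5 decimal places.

0.02254

P(U=4) = 0.024 + 0.049 + 0.006 = 0.079.
P(V=1) = 0.061 + 0.105 + 0.110 + 0.010 + 0.049 = 0.335.
P(U=4, V=1) − P(U=4)P(V=1) = 0.049 − 0.079×0.335 = 0.02254.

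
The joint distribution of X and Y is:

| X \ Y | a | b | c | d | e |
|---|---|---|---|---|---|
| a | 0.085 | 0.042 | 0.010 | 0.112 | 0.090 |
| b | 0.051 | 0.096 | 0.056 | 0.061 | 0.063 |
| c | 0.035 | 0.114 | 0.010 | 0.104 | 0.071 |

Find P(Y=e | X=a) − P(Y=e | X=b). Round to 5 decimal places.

P(X=a) = 0.085 + 0.042 + 0.010 + 0.112 + 0.090 = 0.339; P(Y=e | X=a) = 0.090/0.339 = 0.265487.
P(X=b) = 0.051 + 0.096 + 0.056 + 0.061 + 0.063 = 0.327; P(Y=e | X=b) = 0.063/0.327 = 0.192661.
Difference = 0.07283.

0.07283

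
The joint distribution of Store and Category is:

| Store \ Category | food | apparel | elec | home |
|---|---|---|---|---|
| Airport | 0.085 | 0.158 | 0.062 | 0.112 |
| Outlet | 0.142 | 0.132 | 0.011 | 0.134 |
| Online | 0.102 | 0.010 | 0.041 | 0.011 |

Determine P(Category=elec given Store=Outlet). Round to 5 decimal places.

0.02625

P(Store=Outlet) = 0.142 + 0.132 + 0.011 + 0.134 = 0.419.
P(Category=elec | Store=Outlet) = 0.011/0.419 = 0.02625.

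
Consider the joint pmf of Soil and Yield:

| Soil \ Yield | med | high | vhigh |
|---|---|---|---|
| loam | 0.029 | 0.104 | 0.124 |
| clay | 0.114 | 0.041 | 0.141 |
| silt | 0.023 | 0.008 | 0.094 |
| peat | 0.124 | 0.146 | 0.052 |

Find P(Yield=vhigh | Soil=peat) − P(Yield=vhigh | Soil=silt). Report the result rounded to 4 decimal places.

-0.5905

P(Soil=peat) = 0.124 + 0.146 + 0.052 = 0.322; P(Yield=vhigh | Soil=peat) = 0.052/0.322 = 0.16149.
P(Soil=silt) = 0.023 + 0.008 + 0.094 = 0.125; P(Yield=vhigh | Soil=silt) = 0.094/0.125 = 0.75200.
Difference = -0.5905.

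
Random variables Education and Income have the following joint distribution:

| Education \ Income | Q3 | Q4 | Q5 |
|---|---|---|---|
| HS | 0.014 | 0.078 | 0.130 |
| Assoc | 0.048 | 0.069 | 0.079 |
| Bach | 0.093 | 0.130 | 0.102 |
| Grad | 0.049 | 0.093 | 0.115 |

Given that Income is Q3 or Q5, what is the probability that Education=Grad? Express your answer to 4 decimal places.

P(Income=Q3) = 0.014 + 0.048 + 0.093 + 0.049 = 0.204.
P(Income=Q5) = 0.130 + 0.079 + 0.102 + 0.115 = 0.426.
P(Income ∈ {Q3, Q5}) = 0.204 + 0.426 = 0.630; P(Education=Grad, Income ∈ {Q3, Q5}) = 0.049 + 0.115 = 0.164.
P(Education=Grad | Income ∈ {Q3, Q5}) = 0.164/0.630 = 0.2603.

0.2603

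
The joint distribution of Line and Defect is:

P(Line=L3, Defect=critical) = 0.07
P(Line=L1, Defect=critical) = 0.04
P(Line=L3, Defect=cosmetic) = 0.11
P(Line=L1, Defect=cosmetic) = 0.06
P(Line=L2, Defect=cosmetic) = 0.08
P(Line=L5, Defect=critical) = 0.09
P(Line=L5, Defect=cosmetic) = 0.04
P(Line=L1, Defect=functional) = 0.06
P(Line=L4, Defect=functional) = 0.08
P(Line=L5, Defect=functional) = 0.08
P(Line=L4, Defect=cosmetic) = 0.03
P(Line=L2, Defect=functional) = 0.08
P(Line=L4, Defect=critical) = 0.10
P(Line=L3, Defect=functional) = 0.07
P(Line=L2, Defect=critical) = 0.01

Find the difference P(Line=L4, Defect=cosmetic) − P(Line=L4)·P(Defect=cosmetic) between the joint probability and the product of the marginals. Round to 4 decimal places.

-0.0372

P(Line=L4) = 0.03 + 0.08 + 0.10 = 0.21.
P(Defect=cosmetic) = 0.06 + 0.08 + 0.11 + 0.03 + 0.04 = 0.32.
P(Line=L4, Defect=cosmetic) − P(Line=L4)P(Defect=cosmetic) = 0.03 − 0.21×0.32 = -0.0372.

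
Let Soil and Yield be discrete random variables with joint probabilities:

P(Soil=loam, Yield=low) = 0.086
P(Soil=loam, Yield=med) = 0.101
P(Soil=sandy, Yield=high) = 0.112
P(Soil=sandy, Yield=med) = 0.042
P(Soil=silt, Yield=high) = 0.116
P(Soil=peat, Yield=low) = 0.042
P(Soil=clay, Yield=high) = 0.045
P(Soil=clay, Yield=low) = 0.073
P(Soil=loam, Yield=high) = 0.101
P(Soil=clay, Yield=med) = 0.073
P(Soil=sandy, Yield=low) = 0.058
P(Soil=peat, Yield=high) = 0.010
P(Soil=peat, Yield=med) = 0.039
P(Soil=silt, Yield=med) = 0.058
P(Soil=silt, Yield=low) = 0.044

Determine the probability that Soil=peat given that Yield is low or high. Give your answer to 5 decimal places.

0.07569

P(Yield=low) = 0.058 + 0.086 + 0.073 + 0.044 + 0.042 = 0.303.
P(Yield=high) = 0.112 + 0.101 + 0.045 + 0.116 + 0.010 = 0.384.
P(Yield ∈ {low, high}) = 0.303 + 0.384 = 0.687; P(Soil=peat, Yield ∈ {low, high}) = 0.042 + 0.010 = 0.052.
P(Soil=peat | Yield ∈ {low, high}) = 0.052/0.687 = 0.07569.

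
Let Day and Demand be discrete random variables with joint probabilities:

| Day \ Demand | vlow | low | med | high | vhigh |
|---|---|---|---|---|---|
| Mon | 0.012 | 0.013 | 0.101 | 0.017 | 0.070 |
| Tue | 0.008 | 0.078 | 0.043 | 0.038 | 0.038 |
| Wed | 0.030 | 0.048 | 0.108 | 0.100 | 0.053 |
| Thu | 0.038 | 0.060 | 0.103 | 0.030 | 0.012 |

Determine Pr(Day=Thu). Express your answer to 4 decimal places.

P(Day=Thu) = 0.038 + 0.060 + 0.103 + 0.030 + 0.012 = 0.243.

0.2430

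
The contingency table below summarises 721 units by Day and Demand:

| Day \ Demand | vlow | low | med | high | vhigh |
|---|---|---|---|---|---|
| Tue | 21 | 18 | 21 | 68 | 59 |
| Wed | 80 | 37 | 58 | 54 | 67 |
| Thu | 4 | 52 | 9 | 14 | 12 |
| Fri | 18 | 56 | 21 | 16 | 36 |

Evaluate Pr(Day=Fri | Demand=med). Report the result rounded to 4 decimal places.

0.1927

Total with Demand=med: 21 + 58 + 9 + 21 = 109.
P(Day=Fri | Demand=med) = 21/109 = 0.1927.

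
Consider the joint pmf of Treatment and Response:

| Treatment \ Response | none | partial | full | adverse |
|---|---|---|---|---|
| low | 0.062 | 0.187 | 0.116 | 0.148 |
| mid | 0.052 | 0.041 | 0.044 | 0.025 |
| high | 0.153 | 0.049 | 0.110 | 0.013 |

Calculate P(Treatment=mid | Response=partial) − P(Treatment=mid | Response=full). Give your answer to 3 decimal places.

-0.015

P(Response=partial) = 0.187 + 0.041 + 0.049 = 0.277; P(Treatment=mid | Response=partial) = 0.041/0.277 = 0.1480.
P(Response=full) = 0.116 + 0.044 + 0.110 = 0.270; P(Treatment=mid | Response=full) = 0.044/0.270 = 0.1630.
Difference = -0.015.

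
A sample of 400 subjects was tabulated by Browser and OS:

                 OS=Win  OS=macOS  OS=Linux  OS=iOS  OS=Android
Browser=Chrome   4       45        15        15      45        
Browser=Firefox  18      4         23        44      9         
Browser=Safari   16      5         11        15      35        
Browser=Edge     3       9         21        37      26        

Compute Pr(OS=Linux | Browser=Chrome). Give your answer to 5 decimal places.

0.12097

Total with Browser=Chrome: 4 + 45 + 15 + 15 + 45 = 124.
P(OS=Linux | Browser=Chrome) = 15/124 = 0.12097.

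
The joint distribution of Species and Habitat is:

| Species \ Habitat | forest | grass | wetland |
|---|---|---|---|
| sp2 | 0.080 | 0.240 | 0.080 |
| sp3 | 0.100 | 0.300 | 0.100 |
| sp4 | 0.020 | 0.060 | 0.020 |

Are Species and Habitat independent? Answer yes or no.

Every cell satisfies P(Species,Habitat) = P(Species)·P(Habitat). For instance P(Species=sp4) = 0.100, P(Habitat=grass) = 0.600, and 0.100×0.600 = 0.060 matches the joint entry. So Species and Habitat are independent.

yes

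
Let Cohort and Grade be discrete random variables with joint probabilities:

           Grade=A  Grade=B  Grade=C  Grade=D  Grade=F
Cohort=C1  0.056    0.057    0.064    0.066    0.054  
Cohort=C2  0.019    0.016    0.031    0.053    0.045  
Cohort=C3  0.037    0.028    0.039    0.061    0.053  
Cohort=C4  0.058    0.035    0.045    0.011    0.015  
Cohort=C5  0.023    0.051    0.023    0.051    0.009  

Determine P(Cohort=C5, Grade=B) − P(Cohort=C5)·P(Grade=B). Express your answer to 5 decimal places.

0.02164

P(Cohort=C5) = 0.023 + 0.051 + 0.023 + 0.051 + 0.009 = 0.157.
P(Grade=B) = 0.057 + 0.016 + 0.028 + 0.035 + 0.051 = 0.187.
P(Cohort=C5, Grade=B) − P(Cohort=C5)P(Grade=B) = 0.051 − 0.157×0.187 = 0.02164.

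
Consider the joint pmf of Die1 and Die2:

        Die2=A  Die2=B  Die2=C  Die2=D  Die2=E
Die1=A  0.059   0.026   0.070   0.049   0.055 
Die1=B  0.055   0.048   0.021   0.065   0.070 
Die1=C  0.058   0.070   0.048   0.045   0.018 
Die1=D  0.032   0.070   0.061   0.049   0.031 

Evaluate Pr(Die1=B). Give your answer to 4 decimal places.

P(Die1=B) = 0.055 + 0.048 + 0.021 + 0.065 + 0.070 = 0.259.

0.2590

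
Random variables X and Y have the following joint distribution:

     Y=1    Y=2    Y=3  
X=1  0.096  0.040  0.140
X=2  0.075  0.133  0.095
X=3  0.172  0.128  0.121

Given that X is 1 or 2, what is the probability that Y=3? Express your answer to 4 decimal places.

P(X=1) = 0.096 + 0.040 + 0.140 = 0.276.
P(X=2) = 0.075 + 0.133 + 0.095 = 0.303.
P(X ∈ {1, 2}) = 0.276 + 0.303 = 0.579; P(Y=3, X ∈ {1, 2}) = 0.140 + 0.095 = 0.235.
P(Y=3 | X ∈ {1, 2}) = 0.235/0.579 = 0.4059.

0.4059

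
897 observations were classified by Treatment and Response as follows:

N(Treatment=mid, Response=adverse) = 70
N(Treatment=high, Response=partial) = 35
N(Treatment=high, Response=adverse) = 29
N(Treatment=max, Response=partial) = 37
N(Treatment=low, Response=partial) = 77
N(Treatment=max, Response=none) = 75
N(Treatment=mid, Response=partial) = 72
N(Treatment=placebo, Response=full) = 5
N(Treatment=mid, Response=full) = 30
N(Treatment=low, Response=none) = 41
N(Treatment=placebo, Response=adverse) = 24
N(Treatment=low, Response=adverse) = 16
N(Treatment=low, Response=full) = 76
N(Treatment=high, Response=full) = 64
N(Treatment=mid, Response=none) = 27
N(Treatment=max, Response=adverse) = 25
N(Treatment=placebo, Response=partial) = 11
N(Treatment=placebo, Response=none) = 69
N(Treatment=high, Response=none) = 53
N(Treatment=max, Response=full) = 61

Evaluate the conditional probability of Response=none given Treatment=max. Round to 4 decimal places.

0.3788

Total with Treatment=max: 75 + 37 + 61 + 25 = 198.
P(Response=none | Treatment=max) = 75/198 = 0.3788.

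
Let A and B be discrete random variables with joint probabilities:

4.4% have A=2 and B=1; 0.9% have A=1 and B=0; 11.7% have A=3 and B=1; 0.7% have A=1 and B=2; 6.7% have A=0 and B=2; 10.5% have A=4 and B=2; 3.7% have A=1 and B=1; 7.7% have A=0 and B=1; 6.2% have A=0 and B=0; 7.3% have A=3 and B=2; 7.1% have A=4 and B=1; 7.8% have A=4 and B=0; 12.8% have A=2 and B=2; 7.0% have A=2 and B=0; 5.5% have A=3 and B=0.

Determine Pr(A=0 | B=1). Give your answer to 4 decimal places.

0.2225

P(B=1) = 0.077 + 0.037 + 0.044 + 0.117 + 0.071 = 0.346.
P(A=0 | B=1) = 0.077/0.346 = 0.2225.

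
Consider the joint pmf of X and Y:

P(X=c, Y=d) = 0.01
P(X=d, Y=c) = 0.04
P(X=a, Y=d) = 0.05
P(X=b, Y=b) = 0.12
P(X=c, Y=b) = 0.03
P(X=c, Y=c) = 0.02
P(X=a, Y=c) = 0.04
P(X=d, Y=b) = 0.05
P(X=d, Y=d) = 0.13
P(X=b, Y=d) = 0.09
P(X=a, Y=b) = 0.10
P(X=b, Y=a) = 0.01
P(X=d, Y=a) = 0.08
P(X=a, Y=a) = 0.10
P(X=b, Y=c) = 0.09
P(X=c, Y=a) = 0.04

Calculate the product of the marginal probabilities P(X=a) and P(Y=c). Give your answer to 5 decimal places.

P(X=a) = 0.10 + 0.10 + 0.04 + 0.05 = 0.29.
P(Y=c) = 0.04 + 0.09 + 0.02 + 0.04 = 0.19.
Product: 0.29 × 0.19 = 0.05510.

0.05510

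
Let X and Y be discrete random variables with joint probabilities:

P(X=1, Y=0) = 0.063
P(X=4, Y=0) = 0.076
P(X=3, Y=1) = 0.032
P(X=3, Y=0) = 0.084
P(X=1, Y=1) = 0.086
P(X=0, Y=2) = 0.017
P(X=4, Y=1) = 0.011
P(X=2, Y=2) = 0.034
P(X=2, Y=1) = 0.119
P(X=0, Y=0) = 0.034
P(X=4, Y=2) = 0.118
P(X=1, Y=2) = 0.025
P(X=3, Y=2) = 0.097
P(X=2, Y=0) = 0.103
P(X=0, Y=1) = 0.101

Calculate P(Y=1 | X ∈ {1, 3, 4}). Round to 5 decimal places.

0.21791

P(X=1) = 0.063 + 0.086 + 0.025 = 0.174.
P(X=3) = 0.084 + 0.032 + 0.097 = 0.213.
P(X=4) = 0.076 + 0.011 + 0.118 = 0.205.
P(X ∈ {1, 3, 4}) = 0.174 + 0.213 + 0.205 = 0.592; P(Y=1, X ∈ {1, 3, 4}) = 0.086 + 0.032 + 0.011 = 0.129.
P(Y=1 | X ∈ {1, 3, 4}) = 0.129/0.592 = 0.21791.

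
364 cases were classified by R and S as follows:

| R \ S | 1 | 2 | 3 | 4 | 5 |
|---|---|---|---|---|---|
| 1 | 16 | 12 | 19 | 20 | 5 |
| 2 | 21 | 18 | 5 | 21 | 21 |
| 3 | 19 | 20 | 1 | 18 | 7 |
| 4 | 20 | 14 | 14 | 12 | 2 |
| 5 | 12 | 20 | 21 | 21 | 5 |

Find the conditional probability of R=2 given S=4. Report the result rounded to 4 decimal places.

0.2283

Total with S=4: 20 + 21 + 18 + 12 + 21 = 92.
P(R=2 | S=4) = 21/92 = 0.2283.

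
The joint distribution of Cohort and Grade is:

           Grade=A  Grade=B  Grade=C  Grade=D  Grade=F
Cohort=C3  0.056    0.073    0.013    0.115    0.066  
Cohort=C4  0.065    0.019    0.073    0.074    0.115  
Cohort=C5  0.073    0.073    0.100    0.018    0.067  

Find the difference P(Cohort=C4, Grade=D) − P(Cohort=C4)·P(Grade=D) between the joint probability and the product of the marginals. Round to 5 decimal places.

0.00238

P(Cohort=C4) = 0.065 + 0.019 + 0.073 + 0.074 + 0.115 = 0.346.
P(Grade=D) = 0.115 + 0.074 + 0.018 = 0.207.
P(Cohort=C4, Grade=D) − P(Cohort=C4)P(Grade=D) = 0.074 − 0.346×0.207 = 0.00238.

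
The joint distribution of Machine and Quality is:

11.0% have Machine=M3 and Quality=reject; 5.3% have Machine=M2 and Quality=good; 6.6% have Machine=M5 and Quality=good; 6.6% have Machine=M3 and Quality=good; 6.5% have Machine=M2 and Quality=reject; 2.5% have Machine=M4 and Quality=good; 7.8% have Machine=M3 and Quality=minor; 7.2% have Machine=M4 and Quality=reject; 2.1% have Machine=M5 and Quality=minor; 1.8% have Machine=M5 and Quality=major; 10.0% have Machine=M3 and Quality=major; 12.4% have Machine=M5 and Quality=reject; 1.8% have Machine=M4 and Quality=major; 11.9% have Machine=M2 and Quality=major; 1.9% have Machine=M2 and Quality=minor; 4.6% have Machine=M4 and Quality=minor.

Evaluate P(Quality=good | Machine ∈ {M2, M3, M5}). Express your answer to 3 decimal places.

P(Machine=M2) = 0.053 + 0.019 + 0.119 + 0.065 = 0.256.
P(Machine=M3) = 0.066 + 0.078 + 0.100 + 0.110 = 0.354.
P(Machine=M5) = 0.066 + 0.021 + 0.018 + 0.124 = 0.229.
P(Machine ∈ {M2, M3, M5}) = 0.256 + 0.354 + 0.229 = 0.839; P(Quality=good, Machine ∈ {M2, M3, M5}) = 0.053 + 0.066 + 0.066 = 0.185.
P(Quality=good | Machine ∈ {M2, M3, M5}) = 0.185/0.839 = 0.221.

0.221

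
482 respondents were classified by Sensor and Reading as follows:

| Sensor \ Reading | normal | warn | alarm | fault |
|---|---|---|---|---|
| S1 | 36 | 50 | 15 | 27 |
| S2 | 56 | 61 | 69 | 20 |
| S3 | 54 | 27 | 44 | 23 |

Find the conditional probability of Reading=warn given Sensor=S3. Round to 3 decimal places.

Total with Sensor=S3: 54 + 27 + 44 + 23 = 148.
P(Reading=warn | Sensor=S3) = 27/148 = 0.182.

0.182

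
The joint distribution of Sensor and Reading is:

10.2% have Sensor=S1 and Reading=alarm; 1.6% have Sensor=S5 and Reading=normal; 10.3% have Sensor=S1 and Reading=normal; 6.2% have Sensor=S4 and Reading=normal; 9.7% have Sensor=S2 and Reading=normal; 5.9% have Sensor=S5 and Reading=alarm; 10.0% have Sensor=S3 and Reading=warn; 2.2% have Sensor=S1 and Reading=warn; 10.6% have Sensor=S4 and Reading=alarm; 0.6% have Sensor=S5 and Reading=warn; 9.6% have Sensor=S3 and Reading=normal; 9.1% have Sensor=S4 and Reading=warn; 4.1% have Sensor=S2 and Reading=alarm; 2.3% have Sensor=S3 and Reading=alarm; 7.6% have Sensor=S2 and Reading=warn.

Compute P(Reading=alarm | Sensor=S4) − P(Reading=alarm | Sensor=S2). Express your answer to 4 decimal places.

P(Sensor=S4) = 0.062 + 0.091 + 0.106 = 0.259; P(Reading=alarm | Sensor=S4) = 0.106/0.259 = 0.40927.
P(Sensor=S2) = 0.097 + 0.076 + 0.041 = 0.214; P(Reading=alarm | Sensor=S2) = 0.041/0.214 = 0.19159.
Difference = 0.2177.

0.2177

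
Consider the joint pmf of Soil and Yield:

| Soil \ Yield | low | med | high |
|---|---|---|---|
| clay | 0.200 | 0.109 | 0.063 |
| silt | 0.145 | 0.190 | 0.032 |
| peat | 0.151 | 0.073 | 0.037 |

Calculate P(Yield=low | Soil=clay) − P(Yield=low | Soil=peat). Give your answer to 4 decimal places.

P(Soil=clay) = 0.200 + 0.109 + 0.063 = 0.372; P(Yield=low | Soil=clay) = 0.200/0.372 = 0.53763.
P(Soil=peat) = 0.151 + 0.073 + 0.037 = 0.261; P(Yield=low | Soil=peat) = 0.151/0.261 = 0.57854.
Difference = -0.0409.

-0.0409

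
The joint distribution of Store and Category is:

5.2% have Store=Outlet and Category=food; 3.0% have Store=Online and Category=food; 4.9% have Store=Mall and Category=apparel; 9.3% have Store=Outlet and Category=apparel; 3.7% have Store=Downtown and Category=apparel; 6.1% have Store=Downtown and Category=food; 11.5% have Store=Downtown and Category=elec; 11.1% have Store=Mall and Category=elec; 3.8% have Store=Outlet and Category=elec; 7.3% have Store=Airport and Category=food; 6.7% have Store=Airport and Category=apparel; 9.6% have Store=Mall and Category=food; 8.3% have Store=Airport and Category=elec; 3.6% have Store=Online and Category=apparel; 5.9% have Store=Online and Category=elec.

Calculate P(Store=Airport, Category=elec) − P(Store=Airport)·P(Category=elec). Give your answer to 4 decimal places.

-0.0075

P(Store=Airport) = 0.073 + 0.067 + 0.083 = 0.223.
P(Category=elec) = 0.115 + 0.111 + 0.083 + 0.038 + 0.059 = 0.406.
P(Store=Airport, Category=elec) − P(Store=Airport)P(Category=elec) = 0.083 − 0.223×0.406 = -0.0075.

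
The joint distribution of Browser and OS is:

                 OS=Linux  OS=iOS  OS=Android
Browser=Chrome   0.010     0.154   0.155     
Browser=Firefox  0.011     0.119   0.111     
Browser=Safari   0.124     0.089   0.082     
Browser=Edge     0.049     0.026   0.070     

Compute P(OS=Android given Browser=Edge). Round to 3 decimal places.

0.483

P(Browser=Edge) = 0.049 + 0.026 + 0.070 = 0.145.
P(OS=Android | Browser=Edge) = 0.070/0.145 = 0.483.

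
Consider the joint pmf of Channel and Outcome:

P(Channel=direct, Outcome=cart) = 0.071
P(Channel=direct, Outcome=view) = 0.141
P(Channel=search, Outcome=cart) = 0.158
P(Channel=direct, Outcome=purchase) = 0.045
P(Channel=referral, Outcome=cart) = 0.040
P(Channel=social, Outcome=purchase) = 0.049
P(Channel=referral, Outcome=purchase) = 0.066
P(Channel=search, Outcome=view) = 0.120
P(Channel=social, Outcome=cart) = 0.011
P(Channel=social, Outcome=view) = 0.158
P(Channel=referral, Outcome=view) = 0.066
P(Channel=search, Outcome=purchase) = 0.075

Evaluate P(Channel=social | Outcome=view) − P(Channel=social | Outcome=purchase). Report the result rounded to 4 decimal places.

P(Outcome=view) = 0.120 + 0.158 + 0.141 + 0.066 = 0.485; P(Channel=social | Outcome=view) = 0.158/0.485 = 0.32577.
P(Outcome=purchase) = 0.075 + 0.049 + 0.045 + 0.066 = 0.235; P(Channel=social | Outcome=purchase) = 0.049/0.235 = 0.20851.
Difference = 0.1173.

0.1173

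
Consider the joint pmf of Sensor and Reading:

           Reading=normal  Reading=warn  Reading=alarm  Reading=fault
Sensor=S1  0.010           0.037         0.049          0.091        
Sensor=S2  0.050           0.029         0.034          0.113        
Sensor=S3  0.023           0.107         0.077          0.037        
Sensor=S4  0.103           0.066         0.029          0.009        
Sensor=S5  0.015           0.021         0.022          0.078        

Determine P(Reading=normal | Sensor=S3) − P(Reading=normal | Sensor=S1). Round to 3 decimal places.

0.041

P(Sensor=S3) = 0.023 + 0.107 + 0.077 + 0.037 = 0.244; P(Reading=normal | Sensor=S3) = 0.023/0.244 = 0.0943.
P(Sensor=S1) = 0.010 + 0.037 + 0.049 + 0.091 = 0.187; P(Reading=normal | Sensor=S1) = 0.010/0.187 = 0.0535.
Difference = 0.041.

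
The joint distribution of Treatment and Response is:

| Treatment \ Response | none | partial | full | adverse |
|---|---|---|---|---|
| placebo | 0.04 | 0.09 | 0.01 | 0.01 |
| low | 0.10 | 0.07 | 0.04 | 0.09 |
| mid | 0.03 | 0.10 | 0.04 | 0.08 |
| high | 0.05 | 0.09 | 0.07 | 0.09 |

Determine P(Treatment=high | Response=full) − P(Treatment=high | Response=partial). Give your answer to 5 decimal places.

0.18036

P(Response=full) = 0.01 + 0.04 + 0.04 + 0.07 = 0.16; P(Treatment=high | Response=full) = 0.07/0.16 = 0.437500.
P(Response=partial) = 0.09 + 0.07 + 0.10 + 0.09 = 0.35; P(Treatment=high | Response=partial) = 0.09/0.35 = 0.257143.
Difference = 0.18036.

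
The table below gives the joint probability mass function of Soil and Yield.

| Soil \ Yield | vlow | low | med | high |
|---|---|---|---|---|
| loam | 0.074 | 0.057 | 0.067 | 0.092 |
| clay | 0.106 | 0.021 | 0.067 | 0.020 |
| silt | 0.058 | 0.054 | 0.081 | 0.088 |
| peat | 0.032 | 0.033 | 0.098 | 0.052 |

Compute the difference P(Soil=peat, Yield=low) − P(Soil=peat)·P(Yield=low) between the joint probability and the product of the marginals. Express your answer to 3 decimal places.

-0.002

P(Soil=peat) = 0.032 + 0.033 + 0.098 + 0.052 = 0.215.
P(Yield=low) = 0.057 + 0.021 + 0.054 + 0.033 = 0.165.
P(Soil=peat, Yield=low) − P(Soil=peat)P(Yield=low) = 0.033 − 0.215×0.165 = -0.002.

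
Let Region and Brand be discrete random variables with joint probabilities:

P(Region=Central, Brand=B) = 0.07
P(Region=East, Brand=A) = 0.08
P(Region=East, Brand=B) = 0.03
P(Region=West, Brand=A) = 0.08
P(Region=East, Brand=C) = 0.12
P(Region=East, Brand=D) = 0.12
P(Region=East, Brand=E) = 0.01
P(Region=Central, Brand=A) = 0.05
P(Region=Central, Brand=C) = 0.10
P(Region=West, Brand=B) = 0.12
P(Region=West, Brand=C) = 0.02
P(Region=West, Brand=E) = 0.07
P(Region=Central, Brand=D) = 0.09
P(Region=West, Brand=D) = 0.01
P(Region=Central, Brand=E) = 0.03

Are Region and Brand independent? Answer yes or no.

P(Region=West) = 0.30 and P(Brand=D) = 0.22, so their product is 0.0660, but P(Region=West, Brand=D) = 0.01. Since these differ, Region and Brand are not independent.

no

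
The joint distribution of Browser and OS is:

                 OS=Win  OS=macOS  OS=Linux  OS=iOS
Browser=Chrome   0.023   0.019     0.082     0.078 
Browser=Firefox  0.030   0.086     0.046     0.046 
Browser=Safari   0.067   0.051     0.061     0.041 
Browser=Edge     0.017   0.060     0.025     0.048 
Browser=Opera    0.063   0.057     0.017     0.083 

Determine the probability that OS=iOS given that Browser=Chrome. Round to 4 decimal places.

0.3861

P(Browser=Chrome) = 0.023 + 0.019 + 0.082 + 0.078 = 0.202.
P(OS=iOS | Browser=Chrome) = 0.078/0.202 = 0.3861.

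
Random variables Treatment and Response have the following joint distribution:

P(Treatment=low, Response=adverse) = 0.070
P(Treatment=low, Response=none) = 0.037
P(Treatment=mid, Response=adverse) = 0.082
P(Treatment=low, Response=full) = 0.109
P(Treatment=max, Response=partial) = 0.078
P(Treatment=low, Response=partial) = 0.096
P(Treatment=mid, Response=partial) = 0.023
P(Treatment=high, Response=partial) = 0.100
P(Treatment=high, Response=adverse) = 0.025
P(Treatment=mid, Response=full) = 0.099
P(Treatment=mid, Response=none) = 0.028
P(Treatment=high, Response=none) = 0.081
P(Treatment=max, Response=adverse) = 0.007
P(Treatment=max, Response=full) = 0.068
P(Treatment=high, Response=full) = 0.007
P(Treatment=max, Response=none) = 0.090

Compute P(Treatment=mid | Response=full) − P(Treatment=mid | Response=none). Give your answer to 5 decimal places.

P(Response=full) = 0.109 + 0.099 + 0.007 + 0.068 = 0.283; P(Treatment=mid | Response=full) = 0.099/0.283 = 0.349823.
P(Response=none) = 0.037 + 0.028 + 0.081 + 0.090 = 0.236; P(Treatment=mid | Response=none) = 0.028/0.236 = 0.118644.
Difference = 0.23118.

0.23118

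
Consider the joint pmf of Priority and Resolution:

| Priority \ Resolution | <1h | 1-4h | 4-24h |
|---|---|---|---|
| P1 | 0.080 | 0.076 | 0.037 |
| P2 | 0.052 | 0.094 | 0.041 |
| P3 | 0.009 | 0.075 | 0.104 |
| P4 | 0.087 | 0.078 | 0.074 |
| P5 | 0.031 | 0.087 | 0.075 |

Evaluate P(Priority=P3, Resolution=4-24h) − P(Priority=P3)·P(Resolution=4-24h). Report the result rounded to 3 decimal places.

P(Priority=P3) = 0.009 + 0.075 + 0.104 = 0.188.
P(Resolution=4-24h) = 0.037 + 0.041 + 0.104 + 0.074 + 0.075 = 0.331.
P(Priority=P3, Resolution=4-24h) − P(Priority=P3)P(Resolution=4-24h) = 0.104 − 0.188×0.331 = 0.042.

0.042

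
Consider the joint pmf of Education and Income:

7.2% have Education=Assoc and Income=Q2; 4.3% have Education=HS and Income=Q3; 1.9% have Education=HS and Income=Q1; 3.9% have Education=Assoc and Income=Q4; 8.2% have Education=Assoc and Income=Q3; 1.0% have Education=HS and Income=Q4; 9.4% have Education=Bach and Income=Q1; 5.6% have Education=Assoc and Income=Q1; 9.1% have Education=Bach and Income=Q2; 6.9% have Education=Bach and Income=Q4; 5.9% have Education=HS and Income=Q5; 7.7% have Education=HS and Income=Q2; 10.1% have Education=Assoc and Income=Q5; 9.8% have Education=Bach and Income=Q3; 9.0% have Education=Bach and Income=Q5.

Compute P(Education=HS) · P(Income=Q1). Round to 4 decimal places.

P(Education=HS) = 0.019 + 0.077 + 0.043 + 0.010 + 0.059 = 0.208.
P(Income=Q1) = 0.019 + 0.056 + 0.094 = 0.169.
Product: 0.208 × 0.169 = 0.0352.

0.0352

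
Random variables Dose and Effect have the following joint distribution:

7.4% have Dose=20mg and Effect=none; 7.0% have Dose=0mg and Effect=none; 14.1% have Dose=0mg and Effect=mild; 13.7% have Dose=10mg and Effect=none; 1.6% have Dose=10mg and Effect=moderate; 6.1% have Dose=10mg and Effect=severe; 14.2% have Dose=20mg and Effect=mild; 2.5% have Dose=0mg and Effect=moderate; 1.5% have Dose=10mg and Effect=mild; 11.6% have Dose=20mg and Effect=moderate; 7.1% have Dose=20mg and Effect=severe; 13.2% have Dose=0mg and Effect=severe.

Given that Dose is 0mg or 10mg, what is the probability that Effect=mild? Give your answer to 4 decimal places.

P(Dose=0mg) = 0.070 + 0.141 + 0.025 + 0.132 = 0.368.
P(Dose=10mg) = 0.137 + 0.015 + 0.016 + 0.061 = 0.229.
P(Dose ∈ {0mg, 10mg}) = 0.368 + 0.229 = 0.597; P(Effect=mild, Dose ∈ {0mg, 10mg}) = 0.141 + 0.015 = 0.156.
P(Effect=mild | Dose ∈ {0mg, 10mg}) = 0.156/0.597 = 0.2613.

0.2613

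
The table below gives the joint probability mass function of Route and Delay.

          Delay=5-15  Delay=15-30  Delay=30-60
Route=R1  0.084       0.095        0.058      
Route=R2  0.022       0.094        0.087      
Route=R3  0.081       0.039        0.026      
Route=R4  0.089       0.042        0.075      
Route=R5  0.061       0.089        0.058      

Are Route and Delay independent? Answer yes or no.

no

P(Route=R2) = 0.203 and P(Delay=5-15) = 0.337, so their product is 0.06841, but P(Route=R2, Delay=5-15) = 0.022. Since these differ, Route and Delay are not independent.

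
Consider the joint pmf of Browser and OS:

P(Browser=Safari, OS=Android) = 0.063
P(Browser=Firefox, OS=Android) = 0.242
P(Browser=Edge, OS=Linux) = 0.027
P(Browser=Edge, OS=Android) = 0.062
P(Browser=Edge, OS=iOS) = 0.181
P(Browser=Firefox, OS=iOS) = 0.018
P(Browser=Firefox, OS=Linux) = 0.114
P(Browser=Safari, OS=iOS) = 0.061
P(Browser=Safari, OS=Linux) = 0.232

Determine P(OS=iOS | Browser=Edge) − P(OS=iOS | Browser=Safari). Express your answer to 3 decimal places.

0.499

P(Browser=Edge) = 0.027 + 0.181 + 0.062 = 0.270; P(OS=iOS | Browser=Edge) = 0.181/0.270 = 0.6704.
P(Browser=Safari) = 0.232 + 0.061 + 0.063 = 0.356; P(OS=iOS | Browser=Safari) = 0.061/0.356 = 0.1713.
Difference = 0.499.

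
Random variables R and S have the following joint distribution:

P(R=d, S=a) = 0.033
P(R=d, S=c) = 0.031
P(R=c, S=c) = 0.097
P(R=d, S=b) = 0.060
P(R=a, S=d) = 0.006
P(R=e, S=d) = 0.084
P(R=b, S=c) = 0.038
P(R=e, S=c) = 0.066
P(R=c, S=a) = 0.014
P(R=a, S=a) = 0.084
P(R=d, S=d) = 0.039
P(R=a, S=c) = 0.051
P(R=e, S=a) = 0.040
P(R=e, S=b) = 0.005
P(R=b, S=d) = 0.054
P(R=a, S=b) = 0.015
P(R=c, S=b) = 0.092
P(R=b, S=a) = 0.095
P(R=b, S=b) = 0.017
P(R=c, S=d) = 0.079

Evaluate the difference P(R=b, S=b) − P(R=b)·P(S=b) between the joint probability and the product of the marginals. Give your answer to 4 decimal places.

-0.0216

P(R=b) = 0.095 + 0.017 + 0.038 + 0.054 = 0.204.
P(S=b) = 0.015 + 0.017 + 0.092 + 0.060 + 0.005 = 0.189.
P(R=b, S=b) − P(R=b)P(S=b) = 0.017 − 0.204×0.189 = -0.0216.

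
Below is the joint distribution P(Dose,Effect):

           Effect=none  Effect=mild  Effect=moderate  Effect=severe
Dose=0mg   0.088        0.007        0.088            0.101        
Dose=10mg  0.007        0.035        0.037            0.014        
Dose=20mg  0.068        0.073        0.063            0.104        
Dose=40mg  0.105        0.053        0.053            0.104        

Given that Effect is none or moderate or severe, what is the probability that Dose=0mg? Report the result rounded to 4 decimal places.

0.3329

P(Effect=none) = 0.088 + 0.007 + 0.068 + 0.105 = 0.268.
P(Effect=moderate) = 0.088 + 0.037 + 0.063 + 0.053 = 0.241.
P(Effect=severe) = 0.101 + 0.014 + 0.104 + 0.104 = 0.323.
P(Effect ∈ {none, moderate, severe}) = 0.268 + 0.241 + 0.323 = 0.832; P(Dose=0mg, Effect ∈ {none, moderate, severe}) = 0.088 + 0.088 + 0.101 = 0.277.
P(Dose=0mg | Effect ∈ {none, moderate, severe}) = 0.277/0.832 = 0.3329.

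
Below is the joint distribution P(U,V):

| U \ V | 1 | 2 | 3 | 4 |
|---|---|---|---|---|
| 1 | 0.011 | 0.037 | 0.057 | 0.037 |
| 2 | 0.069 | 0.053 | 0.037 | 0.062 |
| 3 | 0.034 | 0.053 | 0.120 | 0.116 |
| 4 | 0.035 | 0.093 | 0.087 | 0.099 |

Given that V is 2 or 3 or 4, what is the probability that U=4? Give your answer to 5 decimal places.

P(V=2) = 0.037 + 0.053 + 0.053 + 0.093 = 0.236.
P(V=3) = 0.057 + 0.037 + 0.120 + 0.087 = 0.301.
P(V=4) = 0.037 + 0.062 + 0.116 + 0.099 = 0.314.
P(V ∈ {2, 3, 4}) = 0.236 + 0.301 + 0.314 = 0.851; P(U=4, V ∈ {2, 3, 4}) = 0.093 + 0.087 + 0.099 = 0.279.
P(U=4 | V ∈ {2, 3, 4}) = 0.279/0.851 = 0.32785.

0.32785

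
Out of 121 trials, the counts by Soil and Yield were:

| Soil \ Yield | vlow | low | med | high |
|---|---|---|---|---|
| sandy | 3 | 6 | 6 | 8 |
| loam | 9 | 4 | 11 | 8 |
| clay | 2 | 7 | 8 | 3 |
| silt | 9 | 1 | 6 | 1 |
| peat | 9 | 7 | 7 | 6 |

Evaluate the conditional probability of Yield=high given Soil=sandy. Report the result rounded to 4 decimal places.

Total with Soil=sandy: 3 + 6 + 6 + 8 = 23.
P(Yield=high | Soil=sandy) = 8/23 = 0.3478.

0.3478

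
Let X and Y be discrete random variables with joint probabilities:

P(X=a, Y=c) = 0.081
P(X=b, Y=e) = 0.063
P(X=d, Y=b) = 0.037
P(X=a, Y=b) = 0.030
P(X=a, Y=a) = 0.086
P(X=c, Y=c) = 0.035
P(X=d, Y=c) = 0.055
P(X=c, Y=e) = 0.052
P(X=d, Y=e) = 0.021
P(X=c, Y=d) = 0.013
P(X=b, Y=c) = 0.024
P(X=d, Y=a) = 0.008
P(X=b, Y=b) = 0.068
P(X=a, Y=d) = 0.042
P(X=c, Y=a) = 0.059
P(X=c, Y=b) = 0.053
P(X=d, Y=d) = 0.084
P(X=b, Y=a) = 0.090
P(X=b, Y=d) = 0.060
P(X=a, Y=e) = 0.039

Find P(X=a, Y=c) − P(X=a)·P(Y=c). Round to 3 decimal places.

P(X=a) = 0.086 + 0.030 + 0.081 + 0.042 + 0.039 = 0.278.
P(Y=c) = 0.081 + 0.024 + 0.035 + 0.055 = 0.195.
P(X=a, Y=c) − P(X=a)P(Y=c) = 0.081 − 0.278×0.195 = 0.027.

0.027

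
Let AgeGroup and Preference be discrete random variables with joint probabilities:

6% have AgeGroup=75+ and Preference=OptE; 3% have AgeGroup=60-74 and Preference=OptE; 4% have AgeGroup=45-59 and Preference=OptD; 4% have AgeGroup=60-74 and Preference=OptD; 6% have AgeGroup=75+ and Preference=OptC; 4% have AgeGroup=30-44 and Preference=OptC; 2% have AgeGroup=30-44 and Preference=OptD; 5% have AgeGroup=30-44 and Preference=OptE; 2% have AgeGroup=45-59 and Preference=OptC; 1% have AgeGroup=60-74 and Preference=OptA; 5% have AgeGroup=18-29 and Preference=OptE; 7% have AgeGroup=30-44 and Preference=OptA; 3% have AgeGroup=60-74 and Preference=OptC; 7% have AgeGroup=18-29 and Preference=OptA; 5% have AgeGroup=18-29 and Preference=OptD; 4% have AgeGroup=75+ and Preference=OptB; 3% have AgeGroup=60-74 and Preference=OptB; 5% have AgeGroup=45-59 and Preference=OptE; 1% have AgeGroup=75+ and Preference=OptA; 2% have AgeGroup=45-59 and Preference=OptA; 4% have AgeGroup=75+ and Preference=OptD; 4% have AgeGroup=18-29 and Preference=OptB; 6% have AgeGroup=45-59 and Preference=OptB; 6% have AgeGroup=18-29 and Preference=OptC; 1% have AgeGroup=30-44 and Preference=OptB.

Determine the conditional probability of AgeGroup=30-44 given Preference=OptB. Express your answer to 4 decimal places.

P(Preference=OptB) = 0.04 + 0.01 + 0.06 + 0.03 + 0.04 = 0.18.
P(AgeGroup=30-44 | Preference=OptB) = 0.01/0.18 = 0.0556.

0.0556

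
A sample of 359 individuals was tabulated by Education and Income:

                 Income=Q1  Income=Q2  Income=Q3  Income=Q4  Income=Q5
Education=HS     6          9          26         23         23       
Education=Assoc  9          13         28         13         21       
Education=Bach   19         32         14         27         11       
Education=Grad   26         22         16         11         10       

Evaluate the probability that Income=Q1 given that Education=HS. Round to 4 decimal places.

0.0690

Total with Education=HS: 6 + 9 + 26 + 23 + 23 = 87.
P(Income=Q1 | Education=HS) = 6/87 = 0.0690.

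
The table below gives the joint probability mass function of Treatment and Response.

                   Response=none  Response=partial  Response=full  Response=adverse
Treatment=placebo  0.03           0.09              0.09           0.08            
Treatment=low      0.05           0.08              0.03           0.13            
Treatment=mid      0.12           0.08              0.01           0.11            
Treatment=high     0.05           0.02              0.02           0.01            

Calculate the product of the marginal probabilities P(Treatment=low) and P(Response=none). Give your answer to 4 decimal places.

0.0725

P(Treatment=low) = 0.05 + 0.08 + 0.03 + 0.13 = 0.29.
P(Response=none) = 0.03 + 0.05 + 0.12 + 0.05 = 0.25.
Product: 0.29 × 0.25 = 0.0725.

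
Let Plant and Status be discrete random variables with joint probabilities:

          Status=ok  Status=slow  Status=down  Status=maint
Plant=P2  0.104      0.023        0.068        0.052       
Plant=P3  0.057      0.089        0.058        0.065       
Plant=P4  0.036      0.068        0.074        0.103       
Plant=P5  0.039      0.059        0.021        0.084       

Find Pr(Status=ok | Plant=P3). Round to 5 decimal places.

P(Plant=P3) = 0.057 + 0.089 + 0.058 + 0.065 = 0.269.
P(Status=ok | Plant=P3) = 0.057/0.269 = 0.21190.

0.21190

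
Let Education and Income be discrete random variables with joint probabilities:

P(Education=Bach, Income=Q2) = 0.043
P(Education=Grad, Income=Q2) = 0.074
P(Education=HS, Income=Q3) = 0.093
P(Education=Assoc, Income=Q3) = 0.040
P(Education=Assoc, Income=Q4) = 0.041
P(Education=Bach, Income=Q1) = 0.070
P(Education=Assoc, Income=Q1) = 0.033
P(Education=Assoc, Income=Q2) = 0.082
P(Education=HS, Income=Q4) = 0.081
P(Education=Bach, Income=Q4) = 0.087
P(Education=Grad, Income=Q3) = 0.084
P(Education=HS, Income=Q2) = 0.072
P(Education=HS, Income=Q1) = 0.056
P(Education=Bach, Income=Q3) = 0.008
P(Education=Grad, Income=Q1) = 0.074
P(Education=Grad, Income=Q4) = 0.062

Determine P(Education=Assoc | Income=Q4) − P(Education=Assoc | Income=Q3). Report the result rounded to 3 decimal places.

-0.026

P(Income=Q4) = 0.081 + 0.041 + 0.087 + 0.062 = 0.271; P(Education=Assoc | Income=Q4) = 0.041/0.271 = 0.1513.
P(Income=Q3) = 0.093 + 0.040 + 0.008 + 0.084 = 0.225; P(Education=Assoc | Income=Q3) = 0.040/0.225 = 0.1778.
Difference = -0.026.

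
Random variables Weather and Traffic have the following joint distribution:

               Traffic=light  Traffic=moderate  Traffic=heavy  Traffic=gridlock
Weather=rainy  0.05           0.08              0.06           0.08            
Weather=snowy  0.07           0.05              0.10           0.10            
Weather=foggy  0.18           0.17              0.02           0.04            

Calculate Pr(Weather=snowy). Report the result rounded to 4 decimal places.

0.3200

P(Weather=snowy) = 0.07 + 0.05 + 0.10 + 0.10 = 0.32.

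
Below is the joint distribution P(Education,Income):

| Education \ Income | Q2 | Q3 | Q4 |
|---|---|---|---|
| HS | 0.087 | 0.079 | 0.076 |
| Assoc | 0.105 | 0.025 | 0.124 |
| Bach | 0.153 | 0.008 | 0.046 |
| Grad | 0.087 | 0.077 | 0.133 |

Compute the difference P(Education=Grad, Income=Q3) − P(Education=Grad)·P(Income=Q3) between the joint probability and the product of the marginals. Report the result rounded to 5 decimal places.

0.02087

P(Education=Grad) = 0.087 + 0.077 + 0.133 = 0.297.
P(Income=Q3) = 0.079 + 0.025 + 0.008 + 0.077 = 0.189.
P(Education=Grad, Income=Q3) − P(Education=Grad)P(Income=Q3) = 0.077 − 0.297×0.189 = 0.02087.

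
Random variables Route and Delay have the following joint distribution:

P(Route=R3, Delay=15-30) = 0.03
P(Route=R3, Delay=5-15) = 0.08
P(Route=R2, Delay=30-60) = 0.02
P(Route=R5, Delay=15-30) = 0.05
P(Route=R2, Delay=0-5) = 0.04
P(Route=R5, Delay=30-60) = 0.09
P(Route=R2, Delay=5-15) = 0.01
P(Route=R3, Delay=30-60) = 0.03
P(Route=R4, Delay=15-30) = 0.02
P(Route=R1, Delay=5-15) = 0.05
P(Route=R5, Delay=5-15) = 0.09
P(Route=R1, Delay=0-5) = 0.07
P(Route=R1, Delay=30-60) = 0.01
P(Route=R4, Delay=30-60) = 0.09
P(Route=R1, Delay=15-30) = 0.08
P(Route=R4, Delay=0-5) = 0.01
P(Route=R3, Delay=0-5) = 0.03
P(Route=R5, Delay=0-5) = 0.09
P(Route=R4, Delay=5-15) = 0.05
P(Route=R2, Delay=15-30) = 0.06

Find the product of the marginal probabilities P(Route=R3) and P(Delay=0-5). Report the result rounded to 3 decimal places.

P(Route=R3) = 0.03 + 0.08 + 0.03 + 0.03 = 0.17.
P(Delay=0-5) = 0.07 + 0.04 + 0.03 + 0.01 + 0.09 = 0.24.
Product: 0.17 × 0.24 = 0.041.

0.041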